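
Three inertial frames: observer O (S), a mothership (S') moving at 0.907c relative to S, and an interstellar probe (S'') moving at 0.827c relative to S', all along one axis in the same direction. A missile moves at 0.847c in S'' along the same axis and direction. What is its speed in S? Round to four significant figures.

First combine the missile and interstellar probe (S''→S'): u₁ = (0.847 + 0.827)/(1 + 0.847×0.827) = 1.674/1.700469 = 0.98443.
Then combine with the mothership (S'→S): u = (0.98443 + 0.907)/(1 + 0.98443×0.907) = 1.89143/1.89287801 = 0.99924.

0.9992c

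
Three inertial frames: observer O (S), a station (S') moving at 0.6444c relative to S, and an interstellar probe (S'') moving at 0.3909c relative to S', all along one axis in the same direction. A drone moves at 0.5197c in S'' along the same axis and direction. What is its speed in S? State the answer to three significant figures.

0.942c

Apply u = (u'+v)/(1+u'v) twice. Drone in the station frame: (0.5197+0.3909)/(1+0.5197·0.3909) = 0.9106/1.20315073 = 0.75685c.
That velocity, transformed to the rest frame of observer O: (0.75685+0.6444)/(1+0.75685·0.6444) = 1.40125/1.48771414 = 0.94188c.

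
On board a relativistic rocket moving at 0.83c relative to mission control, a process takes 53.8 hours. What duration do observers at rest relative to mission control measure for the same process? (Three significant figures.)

96.5 hours

With β = 0.83, γ = 1/√(1 − 0.83²) = 1/√0.3111 = 1.7929.
Time dilation: Δt = γ·Δτ = 1.7929 × 53.8 = 96.5 hours.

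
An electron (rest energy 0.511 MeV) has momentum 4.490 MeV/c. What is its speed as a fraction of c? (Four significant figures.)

βγ = pc/(mc²) = 4.490/0.511 = 8.7867.
Since γ² = 1 + (βγ)² = 78.2061, γ = √78.2061 = 8.84342, and β = (βγ)/γ = 8.7867/8.84342 = 0.9936.

0.9936c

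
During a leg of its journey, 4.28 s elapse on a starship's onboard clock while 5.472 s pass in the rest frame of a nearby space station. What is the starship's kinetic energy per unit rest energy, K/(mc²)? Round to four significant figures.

γ = Δt/Δτ = 5.472/4.28 = 1.2785.
K/(mc²) = γ − 1 = 1.2785 − 1 = 0.2785.

0.2785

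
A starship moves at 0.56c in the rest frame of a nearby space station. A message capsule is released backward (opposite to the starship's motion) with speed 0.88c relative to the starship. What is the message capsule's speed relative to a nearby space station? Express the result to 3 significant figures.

Relativistic velocity addition: u = (u' + v)/(1 + u'v/c²), with u' = −0.88c and v = 0.56c.
Numerator: −0.88 + 0.56 = −0.32. Denominator: 1 + (−0.88)(0.56) = 0.5072.
u = −0.32/0.5072 = −0.63091, so the speed is 0.631c.

0.631c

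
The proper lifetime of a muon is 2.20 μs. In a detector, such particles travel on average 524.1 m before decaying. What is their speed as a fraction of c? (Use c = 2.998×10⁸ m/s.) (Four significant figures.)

Let x = d/(cτ) = 524.1 m / (2.998×10⁸ m/s × 2.200×10^-6 s) = 0.79462. Since d = βγcτ, x = βγ = β/√(1−β²).
Solving: β² = x²/(1+x²) = 0.631421/1.631421 = 0.387037, so β = 0.6221.

0.6221c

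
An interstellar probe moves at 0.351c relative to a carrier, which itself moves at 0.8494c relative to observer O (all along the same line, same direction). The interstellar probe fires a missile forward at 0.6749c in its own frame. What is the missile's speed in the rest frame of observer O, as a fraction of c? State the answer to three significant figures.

0.985c

First combine the missile and interstellar probe (S''→S'): u₁ = (0.6749 + 0.351)/(1 + 0.6749×0.351) = 1.0259/1.2368899 = 0.82942.
Then combine with the carrier (S'→S): u = (0.82942 + 0.8494)/(1 + 0.82942×0.8494) = 1.67882/1.704509348 = 0.98493.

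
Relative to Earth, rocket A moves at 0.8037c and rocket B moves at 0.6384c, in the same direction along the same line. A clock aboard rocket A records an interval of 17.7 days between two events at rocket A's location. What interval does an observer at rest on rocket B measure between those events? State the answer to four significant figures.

Transform rocket A's velocity into rocket B's frame: (0.8037 − 0.6384)/(1 − 0.8037·0.6384) = 0.1653/0.48691792, so the relative speed is 0.33948c.
γ for this relative speed: γ = 1/√(1 − 0.115247) = 1.0631.
Rocket A's interval is proper; time dilation gives Δt_B = γΔτ = 1.0631 × 17.7 days = 18.82 days.

18.82 days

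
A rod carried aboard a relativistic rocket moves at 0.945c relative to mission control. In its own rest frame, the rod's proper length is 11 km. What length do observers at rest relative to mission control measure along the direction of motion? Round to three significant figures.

3.60 km

Lorentz factor: γ = (1 − 0.893025)^(−1/2) = 3.0574.
Along the direction of motion the measured length is L₀/γ = 11/3.0574 = 3.60 km.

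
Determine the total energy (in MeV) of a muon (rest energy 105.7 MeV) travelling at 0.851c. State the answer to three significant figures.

Lorentz factor: γ = (1 − 0.724201)^(−1/2) = 1.9042.
Total energy: E = γmc² = 1.9042 × 105.7 MeV = 201 MeV.

201 MeV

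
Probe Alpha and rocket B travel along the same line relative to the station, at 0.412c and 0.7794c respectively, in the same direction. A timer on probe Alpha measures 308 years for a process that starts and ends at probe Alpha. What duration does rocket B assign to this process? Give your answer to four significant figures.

Speed of probe Alpha in rocket B's frame: u = (v_A − v_B)/(1 − v_A v_B/c²) = (0.412 − 0.7794)/(1 − 0.412×0.7794) = −0.3674/0.6788872 = −0.54118; |u| = 0.54118c.
At |u| = 0.54118c, γ = (1 − 0.292876)^(−1/2) = 1.1892.
Probe Alpha's interval is proper; time dilation gives Δt_B = γΔτ = 1.1892 × 308 years = 366.3 years.

366.3 years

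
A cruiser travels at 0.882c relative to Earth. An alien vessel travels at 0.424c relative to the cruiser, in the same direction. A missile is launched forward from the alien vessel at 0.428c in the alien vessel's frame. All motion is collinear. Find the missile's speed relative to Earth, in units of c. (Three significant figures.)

0.980c

Apply u = (u'+v)/(1+u'v) twice. Missile in the cruiser frame: (0.428+0.424)/(1+0.428·0.424) = 0.852/1.181472 = 0.72113c.
That velocity, transformed to the rest frame of Earth: (0.72113+0.882)/(1+0.72113·0.882) = 1.60313/1.63603666 = 0.97989c.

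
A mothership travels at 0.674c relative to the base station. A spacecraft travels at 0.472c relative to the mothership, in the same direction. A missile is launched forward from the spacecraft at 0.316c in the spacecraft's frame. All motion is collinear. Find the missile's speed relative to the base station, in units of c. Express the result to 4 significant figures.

0.9299c

Compose velocities in two stages. Stage 1 (into S'): u₁ = (0.316+0.472)/(1+0.316×0.472) = 0.68572.
Stage 2 (into S): u = (0.68572+0.674)/(1+0.68572×0.674) = 0.92993, so the speed is 0.9299c.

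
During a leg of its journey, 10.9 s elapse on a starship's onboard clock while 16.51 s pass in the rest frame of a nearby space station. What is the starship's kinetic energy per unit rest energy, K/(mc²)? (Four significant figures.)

0.5147

The time-dilation ratio gives γ = 16.51/10.9 = 1.51468.
K/(mc²) = γ − 1 = 1.51468 − 1 = 0.5147.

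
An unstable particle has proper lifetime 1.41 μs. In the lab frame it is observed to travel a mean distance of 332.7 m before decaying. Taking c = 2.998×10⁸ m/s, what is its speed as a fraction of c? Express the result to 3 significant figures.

0.618c

Lab distance = (lab lifetime)·v = γτ·βc, so βγ = d/(cτ) = 332.7/(2.998×10⁸ × 1.410×10^-6) = 0.78705.
With βγ = 0.78705: γ² = 1 + (βγ)² = 1.619448, and β = (βγ)/γ = 0.78705/1.27258 = 0.618.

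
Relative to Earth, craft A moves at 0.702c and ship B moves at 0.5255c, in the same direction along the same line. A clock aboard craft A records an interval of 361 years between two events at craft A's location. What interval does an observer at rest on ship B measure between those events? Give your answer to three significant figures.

376 years

Speed of craft A in ship B's frame: u = (v_A − v_B)/(1 − v_A v_B/c²) = (0.702 − 0.5255)/(1 − 0.702×0.5255) = 0.1765/0.631099 = 0.27967; |u| = 0.27967c.
At |u| = 0.27967c, γ = (1 − 0.0782153)^(−1/2) = 1.0416.
The clock on craft A records proper time, so ship B measures Δt = γΔτ = 1.0416 × 361 = 376 years.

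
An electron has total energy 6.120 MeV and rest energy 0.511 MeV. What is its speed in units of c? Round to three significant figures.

0.997c

γ = E/(mc²) = 6.120/0.511 = 11.977.
β = √(1 − 1/γ²) = √(1 − 0.00697114) = √0.99302886 = 0.997.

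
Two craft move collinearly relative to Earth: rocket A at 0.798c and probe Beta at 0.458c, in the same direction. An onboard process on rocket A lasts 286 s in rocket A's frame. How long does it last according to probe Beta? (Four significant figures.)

338.7 s

Speed of rocket A in probe Beta's frame: u = (v_A − v_B)/(1 − v_A v_B/c²) = (0.798 − 0.458)/(1 − 0.798×0.458) = 0.34/0.634516 = 0.53584; |u| = 0.53584c.
At |u| = 0.53584c, γ = (1 − 0.287125)^(−1/2) = 1.1844.
The clock on rocket A records proper time, so probe Beta measures Δt = γΔτ = 1.1844 × 286 = 338.7 s.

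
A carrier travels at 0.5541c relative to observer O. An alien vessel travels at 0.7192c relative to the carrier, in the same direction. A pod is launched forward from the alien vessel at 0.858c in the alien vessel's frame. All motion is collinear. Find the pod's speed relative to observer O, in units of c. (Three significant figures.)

Apply u = (u'+v)/(1+u'v) twice. Pod in the carrier frame: (0.858+0.7192)/(1+0.858·0.7192) = 1.5772/1.6170736 = 0.97534c.
That velocity, transformed to the rest frame of observer O: (0.97534+0.5541)/(1+0.97534·0.5541) = 1.52944/1.540435894 = 0.99286c.

0.993c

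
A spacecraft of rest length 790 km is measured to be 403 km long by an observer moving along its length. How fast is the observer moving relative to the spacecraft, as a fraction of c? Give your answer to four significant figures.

Length contraction gives γ = L₀/L = 790/403 = 1.9603.
β = √(1 − 1/γ²) = √0.739771 = 0.8601.

0.8601c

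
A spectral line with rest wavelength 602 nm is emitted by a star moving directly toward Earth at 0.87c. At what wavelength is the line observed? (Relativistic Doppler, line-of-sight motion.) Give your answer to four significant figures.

Relativistic Doppler for wavelength: λ_obs = λ_src · √((1−β)/(1+β)).
With β = 0.87: factor = √(0.13/1.87) = 0.26366.
λ_obs = 602 × 0.26366 = 158.7 nm.

158.7 nm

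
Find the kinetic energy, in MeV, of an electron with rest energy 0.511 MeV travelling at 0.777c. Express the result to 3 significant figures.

0.301 MeV

γ = 1/√(1 − β²) = 1/√(1 − 0.603729) = 1/√0.396271 = 1/0.629501 = 1.58856.
Kinetic energy: K = (γ − 1)mc² = (1.58856 − 1) × 0.511 MeV = 0.58856 × 0.511 = 0.301 MeV.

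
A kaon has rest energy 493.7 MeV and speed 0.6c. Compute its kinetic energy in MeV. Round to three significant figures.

β² = 0.36, so γ = 1/√0.64 = 1.25.
Kinetic energy: K = (γ − 1)mc² = (1.25 − 1) × 493.7 MeV = 0.25 × 493.7 = 123 MeV.

123 MeV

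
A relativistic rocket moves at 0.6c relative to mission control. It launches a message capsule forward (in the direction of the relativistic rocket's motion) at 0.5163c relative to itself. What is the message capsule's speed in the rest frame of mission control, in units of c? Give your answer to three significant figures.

In units of c, u = (u' + v)/(1 + u'v) with u' = 0.5163 and v = 0.6.
Numerator: 0.5163 + 0.6 = 1.1163. Denominator: 1 + (0.5163)(0.6) = 1.30978.
u = 1.1163/1.30978 = 0.85228, so the speed is 0.852c.

0.852c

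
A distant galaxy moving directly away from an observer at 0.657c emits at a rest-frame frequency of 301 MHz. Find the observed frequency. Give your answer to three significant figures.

Relativistic Doppler (source moving away): f_obs = f_src · √((1−β)/(1+β)).
With β = 0.657: factor = √(0.343/1.657) = 0.45497.
f_obs = 301 × 0.45497 = 137 MHz.

137 MHz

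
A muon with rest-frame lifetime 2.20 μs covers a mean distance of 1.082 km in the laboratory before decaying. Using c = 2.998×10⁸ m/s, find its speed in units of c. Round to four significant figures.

Lab distance = (lab lifetime)·v = γτ·βc, so βγ = d/(cτ) = 1082/(2.998×10⁸ × 2.200×10^-6) = 1.6405.
With βγ = 1.6405: γ² = 1 + (βγ)² = 3.69124, and β = (βγ)/γ = 1.6405/1.92126 = 0.8539.

0.8539c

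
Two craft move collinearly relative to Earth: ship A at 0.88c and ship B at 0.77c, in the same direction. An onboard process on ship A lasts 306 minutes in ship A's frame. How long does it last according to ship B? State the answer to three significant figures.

326 minutes

Transform ship A's velocity into ship B's frame: (0.88 − 0.77)/(1 − 0.88·0.77) = 0.11/0.3224, so the relative speed is 0.34119c.
γ for this relative speed: γ = 1/√(1 − 0.116411) = 1.0638.
Ship A's interval is proper; time dilation gives Δt_B = γΔτ = 1.0638 × 306 minutes = 326 minutes.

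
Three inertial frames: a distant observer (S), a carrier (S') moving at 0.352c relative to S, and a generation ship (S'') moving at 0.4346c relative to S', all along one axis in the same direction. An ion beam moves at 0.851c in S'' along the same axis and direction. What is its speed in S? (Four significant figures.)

0.9700c

Apply u = (u'+v)/(1+u'v) twice. Ion beam in the carrier frame: (0.851+0.4346)/(1+0.851·0.4346) = 1.2856/1.3698446 = 0.9385c.
That velocity, transformed to the rest frame of a distant observer: (0.9385+0.352)/(1+0.9385·0.352) = 1.2905/1.330352 = 0.97004c.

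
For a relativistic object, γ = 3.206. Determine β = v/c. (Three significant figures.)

0.950

β = √(1 − 1/γ²) = √(1 − 1/10.278436) = √0.902709 = 0.950.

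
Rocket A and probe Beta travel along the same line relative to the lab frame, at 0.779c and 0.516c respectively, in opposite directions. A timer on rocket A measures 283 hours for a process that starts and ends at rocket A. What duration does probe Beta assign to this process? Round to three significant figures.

The velocity of rocket A relative to probe Beta is (0.779 + 0.516)c / (1 + 0.779×0.516) = 0.9237c; relative speed 0.9237c.
γ for this relative speed: γ = 1/√(1 − 0.853222) = 2.6102.
Rocket A's interval is proper; time dilation gives Δt_B = γΔτ = 2.6102 × 283 hours = 739 hours.

739 hours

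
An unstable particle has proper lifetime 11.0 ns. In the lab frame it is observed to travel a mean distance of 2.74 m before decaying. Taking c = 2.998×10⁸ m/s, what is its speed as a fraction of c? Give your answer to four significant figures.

0.6391c

Let x = d/(cτ) = 2.740 m / (2.998×10⁸ m/s × 1.100×10^-8 s) = 0.83086. Since d = βγcτ, x = βγ = β/√(1−β²).
Solving: β² = x²/(1+x²) = 0.690328/1.690328 = 0.408399, so β = 0.6391.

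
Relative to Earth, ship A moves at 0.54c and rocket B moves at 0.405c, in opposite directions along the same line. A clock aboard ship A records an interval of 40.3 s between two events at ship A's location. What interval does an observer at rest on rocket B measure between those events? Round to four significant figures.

The velocity of ship A relative to rocket B is (0.54 + 0.405)c / (1 + 0.54×0.405) = 0.77542c; relative speed 0.77542c.
At |u| = 0.77542c, γ = (1 − 0.601276)^(−1/2) = 1.5837.
Ship A's interval is proper; time dilation gives Δt_B = γΔτ = 1.5837 × 40.3 s = 63.82 s.

63.82 s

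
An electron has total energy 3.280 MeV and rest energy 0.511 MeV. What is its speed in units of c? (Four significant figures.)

0.9878c

Total energy E = γmc² gives γ = 3.280/0.511 = 6.4188.
Hence β = √(1 − 1/γ²) = √(1 − 0.0242713) = √0.9757287 = 0.9878.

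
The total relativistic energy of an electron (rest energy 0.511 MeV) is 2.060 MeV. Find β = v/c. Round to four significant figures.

γ = E/(mc²) = 2.060/0.511 = 4.0313.
β = √(1 − 1/γ²) = √(1 − 0.0615332) = √0.9384668 = 0.9687.

0.9687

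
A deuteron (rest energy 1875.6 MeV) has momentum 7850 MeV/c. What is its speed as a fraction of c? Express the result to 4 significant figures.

βγ = pc/(mc²) = 7850/1875.6 = 4.1853.
Since γ² = 1 + (βγ)² = 18.5167, γ = √18.5167 = 4.3031, and β = (βγ)/γ = 4.1853/4.3031 = 0.9726.

0.9726c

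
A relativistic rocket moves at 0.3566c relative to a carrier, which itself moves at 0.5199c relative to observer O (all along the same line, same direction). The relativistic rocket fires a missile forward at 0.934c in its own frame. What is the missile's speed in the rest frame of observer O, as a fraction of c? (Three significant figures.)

0.990c

Compose velocities in two stages. Stage 1 (into S'): u₁ = (0.934+0.3566)/(1+0.934×0.3566) = 0.96815.
Stage 2 (into S): u = (0.96815+0.5199)/(1+0.96815×0.5199) = 0.98983, so the speed is 0.990c.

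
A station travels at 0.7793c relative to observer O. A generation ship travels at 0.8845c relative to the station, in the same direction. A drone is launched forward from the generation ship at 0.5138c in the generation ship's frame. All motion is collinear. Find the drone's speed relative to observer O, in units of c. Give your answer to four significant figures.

0.9951c

Compose velocities in two stages. Stage 1 (into S'): u₁ = (0.5138+0.8845)/(1+0.5138×0.8845) = 0.96139.
Stage 2 (into S): u = (0.96139+0.7793)/(1+0.96139×0.7793) = 0.99513, so the speed is 0.9951c.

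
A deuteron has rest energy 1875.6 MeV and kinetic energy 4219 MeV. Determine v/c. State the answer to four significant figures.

γ = 1 + K/(mc²) = 1 + 4219/1875.6 = 3.2494.
β = √(1 − 1/γ²) = √(1 − 0.0947095) = √0.9052905 = 0.9515.

0.9515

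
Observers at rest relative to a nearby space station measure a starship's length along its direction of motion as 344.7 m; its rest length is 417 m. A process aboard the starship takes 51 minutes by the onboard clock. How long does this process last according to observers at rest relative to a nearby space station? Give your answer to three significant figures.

From L = L₀/γ: γ = 417/344.7 = 1.20975.
The same γ dilates the second interval: 1.20975 × 51 minutes = 61.7 minutes.

61.7 minutes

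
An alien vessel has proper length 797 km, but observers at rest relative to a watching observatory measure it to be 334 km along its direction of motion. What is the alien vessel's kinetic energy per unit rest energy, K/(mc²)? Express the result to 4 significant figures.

γ = L₀/L = 797/334 = 2.38623.
Since K = (γ−1)mc², K/(mc²) = 2.38623 − 1 = 1.386.

1.386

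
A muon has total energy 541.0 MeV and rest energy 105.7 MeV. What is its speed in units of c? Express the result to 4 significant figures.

0.9807c

γ = E/(mc²) = 541.0/105.7 = 5.1183.
β = √(1 − 1/γ²) = √(1 − 0.0381723) = √0.9618277 = 0.9807.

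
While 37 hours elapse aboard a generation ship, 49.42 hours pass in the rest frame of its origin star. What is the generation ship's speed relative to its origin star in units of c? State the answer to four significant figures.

0.6629c

γ = Δt/Δτ = 49.42/37 = 1.3357.
β = √(1 − 1/γ²) = √(1 − 0.560508) = √0.439492 = 0.6629.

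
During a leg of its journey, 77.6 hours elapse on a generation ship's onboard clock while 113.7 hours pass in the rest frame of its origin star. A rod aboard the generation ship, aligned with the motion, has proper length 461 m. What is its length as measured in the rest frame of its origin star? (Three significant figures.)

315 m

The time-dilation ratio gives γ = 113.7/77.6 = 1.46521.
L = L₀/γ = 461/1.46521 = 315 m.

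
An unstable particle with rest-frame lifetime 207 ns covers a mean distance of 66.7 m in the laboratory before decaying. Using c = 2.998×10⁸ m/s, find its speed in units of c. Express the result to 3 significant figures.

0.732c

Lab distance = (lab lifetime)·v = γτ·βc, so βγ = d/(cτ) = 66.70/(2.998×10⁸ × 2.070×10^-7) = 1.0748.
With βγ = 1.0748: γ² = 1 + (βγ)² = 2.1552, and β = (βγ)/γ = 1.0748/1.46806 = 0.732.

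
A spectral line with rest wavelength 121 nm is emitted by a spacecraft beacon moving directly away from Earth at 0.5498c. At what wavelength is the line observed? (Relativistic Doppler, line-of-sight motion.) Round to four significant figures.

224.5 nm

Relativistic Doppler for wavelength: λ_obs = λ_src · √((1+β)/(1−β)).
With β = 0.5498: factor = √(1.5498/0.4502) = 1.8554.
λ_obs = 121 × 1.8554 = 224.5 nm.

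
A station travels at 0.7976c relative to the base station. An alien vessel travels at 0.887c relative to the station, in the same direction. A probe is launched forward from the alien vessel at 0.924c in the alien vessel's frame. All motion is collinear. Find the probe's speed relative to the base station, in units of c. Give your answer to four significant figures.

0.9995c

First combine the probe and alien vessel (S''→S'): u₁ = (0.924 + 0.887)/(1 + 0.924×0.887) = 1.811/1.819588 = 0.99528.
Then combine with the station (S'→S): u = (0.99528 + 0.7976)/(1 + 0.99528×0.7976) = 1.79288/1.793835328 = 0.99947.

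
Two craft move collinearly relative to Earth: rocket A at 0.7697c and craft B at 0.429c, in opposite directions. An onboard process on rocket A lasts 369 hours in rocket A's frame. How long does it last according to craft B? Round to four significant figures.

Transform rocket A's velocity into craft B's frame: (0.7697 + 0.429)/(1 + 0.7697·0.429) = 1.1987/1.3302013, so the relative speed is 0.90114c.
At |u| = 0.90114c, γ = (1 − 0.812053)^(−1/2) = 2.3067.
The clock on rocket A records proper time, so craft B measures Δt = γΔτ = 2.3067 × 369 = 851.2 hours.

851.2 hours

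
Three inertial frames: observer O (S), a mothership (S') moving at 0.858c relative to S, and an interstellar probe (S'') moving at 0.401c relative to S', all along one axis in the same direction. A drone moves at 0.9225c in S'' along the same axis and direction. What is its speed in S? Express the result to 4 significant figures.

First combine the drone and interstellar probe (S''→S'): u₁ = (0.9225 + 0.401)/(1 + 0.9225×0.401) = 1.3235/1.3699225 = 0.96611.
Then combine with the mothership (S'→S): u = (0.96611 + 0.858)/(1 + 0.96611×0.858) = 1.82411/1.82892238 = 0.99737.

0.9974c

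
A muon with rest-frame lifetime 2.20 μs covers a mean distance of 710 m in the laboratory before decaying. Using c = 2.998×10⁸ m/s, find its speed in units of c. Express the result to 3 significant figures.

0.733c

d = βγcτ ⇒ βγ = d/(cτ) = 710.0 m / (659.56 m) = 1.0765.
β = (βγ)/√(1+(βγ)²) = 1.0765/√2.15885 = 0.733.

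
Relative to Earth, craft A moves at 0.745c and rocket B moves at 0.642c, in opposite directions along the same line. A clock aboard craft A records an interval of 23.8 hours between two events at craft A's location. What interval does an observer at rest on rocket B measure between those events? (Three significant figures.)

68.8 hours

Transform craft A's velocity into rocket B's frame: (0.745 + 0.642)/(1 + 0.745·0.642) = 1.387/1.47829, so the relative speed is 0.93825c.
At |u| = 0.93825c, γ = (1 − 0.880313)^(−1/2) = 2.8905.
The clock on craft A records proper time, so rocket B measures Δt = γΔτ = 2.8905 × 23.8 = 68.8 hours.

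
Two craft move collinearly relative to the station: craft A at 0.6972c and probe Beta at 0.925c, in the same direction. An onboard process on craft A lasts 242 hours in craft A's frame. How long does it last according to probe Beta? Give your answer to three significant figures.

315 hours

Speed of craft A in probe Beta's frame: u = (v_A − v_B)/(1 − v_A v_B/c²) = (0.6972 − 0.925)/(1 − 0.6972×0.925) = −0.2278/0.35509 = −0.64153; |u| = 0.64153c.
At |u| = 0.64153c, γ = (1 − 0.411561)^(−1/2) = 1.3036.
Craft A's interval is proper; time dilation gives Δt_B = γΔτ = 1.3036 × 242 hours = 315 hours.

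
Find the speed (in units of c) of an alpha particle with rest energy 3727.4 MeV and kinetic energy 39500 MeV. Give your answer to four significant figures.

K = (γ−1)mc², so γ = 1 + 39500/3727.4 = 11.597.
Then v/c = √(1 − γ⁻²) = √(1 − 0.00743547) = √0.99256453 = 0.9963.

0.9963c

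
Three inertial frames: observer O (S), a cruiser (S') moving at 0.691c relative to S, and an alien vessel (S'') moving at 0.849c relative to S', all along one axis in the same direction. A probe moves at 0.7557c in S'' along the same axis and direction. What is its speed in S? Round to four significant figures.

0.9959c

Compose velocities in two stages. Stage 1 (into S'): u₁ = (0.7557+0.849)/(1+0.7557×0.849) = 0.97753.
Stage 2 (into S): u = (0.97753+0.691)/(1+0.97753×0.691) = 0.99586, so the speed is 0.9959c.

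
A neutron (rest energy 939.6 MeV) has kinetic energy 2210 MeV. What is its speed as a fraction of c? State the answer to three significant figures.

0.954c

K = (γ−1)mc², so γ = 1 + 2210/939.6 = 3.3521.
Then v/c = √(1 − γ⁻²) = √(1 − 0.0889951) = √0.9110049 = 0.954.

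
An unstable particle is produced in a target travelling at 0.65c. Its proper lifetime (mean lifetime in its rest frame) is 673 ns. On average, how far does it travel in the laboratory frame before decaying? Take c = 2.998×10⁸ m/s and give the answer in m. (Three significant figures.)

β² = 0.4225, so γ = 1/√0.5775 = 1.3159.
Lab-frame lifetime: Δt = γτ = 1.3159 × 673 ns = 885.6 ns.
Distance: d = vΔt = 0.65 × 2.998×10⁸ m/s × 8.8560×10^-7 s = 173 m.

173 m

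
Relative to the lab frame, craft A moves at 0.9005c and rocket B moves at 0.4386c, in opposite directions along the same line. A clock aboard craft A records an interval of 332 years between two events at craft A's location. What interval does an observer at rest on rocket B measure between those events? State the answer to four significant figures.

1185 years

Transform craft A's velocity into rocket B's frame: (0.9005 + 0.4386)/(1 + 0.9005·0.4386) = 1.3391/1.3949593, so the relative speed is 0.95996c.
At |u| = 0.95996c, γ = (1 − 0.921523)^(−1/2) = 3.5697.
The clock on craft A records proper time, so rocket B measures Δt = γΔτ = 3.5697 × 332 = 1185 years.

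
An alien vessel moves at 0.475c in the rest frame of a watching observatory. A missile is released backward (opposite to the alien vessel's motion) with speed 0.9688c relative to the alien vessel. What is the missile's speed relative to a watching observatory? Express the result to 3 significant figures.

In units of c, u = (u' + v)/(1 + u'v) with u' = −0.9688 and v = 0.475.
Numerator: −0.9688 + 0.475 = −0.4938. Denominator: 1 + (−0.9688)(0.475) = 0.53982.
u = −0.4938/0.53982 = −0.91475, so the speed is 0.915c.

0.915c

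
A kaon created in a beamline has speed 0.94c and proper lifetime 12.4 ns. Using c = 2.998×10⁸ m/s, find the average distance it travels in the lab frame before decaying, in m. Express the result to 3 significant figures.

10.2 m

Lorentz factor: γ = (1 − 0.8836)^(−1/2) = 2.9311.
Lab-frame lifetime: Δt = γτ = 2.9311 × 12.4 ns = 36.346 ns.
Distance: d = vΔt = 0.94 × 2.998×10⁸ m/s × 3.6346×10^-8 s = 10.2 m.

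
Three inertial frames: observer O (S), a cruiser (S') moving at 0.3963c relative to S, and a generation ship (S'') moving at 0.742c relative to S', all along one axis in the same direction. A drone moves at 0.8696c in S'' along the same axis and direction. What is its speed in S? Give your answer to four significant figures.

Compose velocities in two stages. Stage 1 (into S'): u₁ = (0.8696+0.742)/(1+0.8696×0.742) = 0.97955.
Stage 2 (into S): u = (0.97955+0.3963)/(1+0.97955×0.3963) = 0.99111, so the speed is 0.9911c.

0.9911c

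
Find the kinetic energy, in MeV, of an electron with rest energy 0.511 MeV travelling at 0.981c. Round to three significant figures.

2.12 MeV

γ = 1/√(1 − β²) = 1/√(1 − 0.962361) = 1/√0.037639 = 1/0.194008 = 5.1544.
Kinetic energy: K = (γ − 1)mc² = (5.1544 − 1) × 0.511 MeV = 4.1544 × 0.511 = 2.12 MeV.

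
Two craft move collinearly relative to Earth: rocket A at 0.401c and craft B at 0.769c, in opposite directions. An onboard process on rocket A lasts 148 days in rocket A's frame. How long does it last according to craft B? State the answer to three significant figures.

Transform rocket A's velocity into craft B's frame: (0.401 + 0.769)/(1 + 0.401·0.769) = 1.17/1.308369, so the relative speed is 0.89424c.
At |u| = 0.89424c, γ = (1 − 0.799665)^(−1/2) = 2.2342.
The clock on rocket A records proper time, so craft B measures Δt = γΔτ = 2.2342 × 148 = 331 days.

331 days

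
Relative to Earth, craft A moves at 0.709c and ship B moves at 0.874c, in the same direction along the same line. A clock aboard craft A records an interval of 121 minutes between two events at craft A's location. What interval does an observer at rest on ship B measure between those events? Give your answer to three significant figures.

134 minutes

Speed of craft A in ship B's frame: u = (v_A − v_B)/(1 − v_A v_B/c²) = (0.709 − 0.874)/(1 − 0.709×0.874) = −0.165/0.380334 = −0.43383; |u| = 0.43383c.
γ for this relative speed: γ = 1/√(1 − 0.188208) = 1.1099.
The clock on craft A records proper time, so ship B measures Δt = γΔτ = 1.1099 × 121 = 134 minutes.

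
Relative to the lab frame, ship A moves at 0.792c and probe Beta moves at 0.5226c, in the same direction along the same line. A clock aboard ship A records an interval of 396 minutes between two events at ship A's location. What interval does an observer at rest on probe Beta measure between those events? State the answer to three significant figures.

446 minutes

Speed of ship A in probe Beta's frame: u = (v_A − v_B)/(1 − v_A v_B/c²) = (0.792 − 0.5226)/(1 − 0.792×0.5226) = 0.2694/0.5861008 = 0.45965; |u| = 0.45965c.
γ for this relative speed: γ = 1/√(1 − 0.211278) = 1.126.
Ship A's interval is proper; time dilation gives Δt_B = γΔτ = 1.126 × 396 minutes = 446 minutes.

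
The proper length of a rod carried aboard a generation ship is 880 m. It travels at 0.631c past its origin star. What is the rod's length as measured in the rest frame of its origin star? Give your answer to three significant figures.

β² = 0.398161, so γ = 1/√0.601839 = 1.289.
Length contraction: L = L₀/γ = 880/1.289 = 683 m.

683 m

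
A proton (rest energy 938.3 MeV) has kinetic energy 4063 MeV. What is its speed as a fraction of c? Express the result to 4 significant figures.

0.9822c

K = (γ−1)mc², so γ = 1 + 4063/938.3 = 5.3302.
Then v/c = √(1 − γ⁻²) = √(1 − 0.0351976) = √0.9648024 = 0.9822.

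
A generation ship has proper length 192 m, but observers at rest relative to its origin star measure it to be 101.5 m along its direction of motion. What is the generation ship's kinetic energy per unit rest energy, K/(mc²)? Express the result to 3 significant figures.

From L = L₀/γ: γ = 192/101.5 = 1.89163.
K/(mc²) = γ − 1 = 1.89163 − 1 = 0.892.

0.892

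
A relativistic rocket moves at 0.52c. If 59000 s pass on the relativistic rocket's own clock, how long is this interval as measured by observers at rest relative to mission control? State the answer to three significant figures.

β² = 0.2704, so γ = 1/√0.7296 = 1.1707.
The onboard clock measures proper time, so the interval in the rest frame of mission control is dilated: Δt = γ·Δτ = 1.1707 × 59000 s = 69100 s.

69100 s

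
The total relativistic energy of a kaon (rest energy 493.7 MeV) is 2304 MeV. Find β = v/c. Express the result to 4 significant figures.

0.9768

γ = E/(mc²) = 2304/493.7 = 4.6668.
β = √(1 − 1/γ²) = √(1 − 0.0459157) = √0.9540843 = 0.9768.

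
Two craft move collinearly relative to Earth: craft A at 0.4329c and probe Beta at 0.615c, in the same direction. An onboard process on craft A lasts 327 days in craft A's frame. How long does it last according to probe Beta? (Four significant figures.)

337.6 days

The velocity of craft A relative to probe Beta is (0.4329 − 0.615)c / (1 − 0.4329×0.615) = −0.24817c; relative speed 0.24817c.
γ for this relative speed: γ = 1/√(1 − 0.0615883) = 1.0323.
Craft A's interval is proper; time dilation gives Δt_B = γΔτ = 1.0323 × 327 days = 337.6 days.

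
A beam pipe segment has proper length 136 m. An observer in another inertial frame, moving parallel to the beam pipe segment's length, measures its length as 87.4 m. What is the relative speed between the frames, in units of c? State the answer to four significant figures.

Length contraction gives γ = L₀/L = 136/87.4 = 1.5561.
β = √(1 − 1/γ²) = √0.587024 = 0.7662.

0.7662c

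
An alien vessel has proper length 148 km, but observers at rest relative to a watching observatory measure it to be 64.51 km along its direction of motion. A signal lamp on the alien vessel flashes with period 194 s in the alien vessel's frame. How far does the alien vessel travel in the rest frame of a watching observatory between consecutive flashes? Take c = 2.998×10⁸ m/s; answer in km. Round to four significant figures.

From L = L₀/γ: γ = 148/64.51 = 2.29422.
β = √(1 − 1/γ²) = 0.90001. Lab-frame period = γτ = 2.29422×194 s = 445.08 s. Distance = βc × γτ = 0.90001 × 2.998×10⁸ m/s × 445.08 s = 1.2009×10^11 m = 1.201×10^8 km.

1.201×10^8 km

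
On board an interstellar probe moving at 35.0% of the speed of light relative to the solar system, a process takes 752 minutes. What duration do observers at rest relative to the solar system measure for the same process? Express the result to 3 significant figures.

With β = 0.35, γ = 1/√(1 − 0.35²) = 1/√0.8775 = 1.0675.
The onboard clock measures proper time, so the interval in the rest frame of the solar system is dilated: Δt = γ·Δτ = 1.0675 × 752 minutes = 803 minutes.

803 minutes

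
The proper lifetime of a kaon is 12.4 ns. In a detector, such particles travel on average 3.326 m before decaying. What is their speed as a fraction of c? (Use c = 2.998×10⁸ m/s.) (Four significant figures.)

d = βγcτ ⇒ βγ = d/(cτ) = 3.326 m / (3.71752 m) = 0.89468.
β = (βγ)/√(1+(βγ)²) = 0.89468/√1.800452 = 0.6668.

0.6668c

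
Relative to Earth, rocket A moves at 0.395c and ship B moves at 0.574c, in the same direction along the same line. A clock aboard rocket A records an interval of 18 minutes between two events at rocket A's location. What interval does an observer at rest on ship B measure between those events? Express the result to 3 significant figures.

Speed of rocket A in ship B's frame: u = (v_A − v_B)/(1 − v_A v_B/c²) = (0.395 − 0.574)/(1 − 0.395×0.574) = −0.179/0.77327 = −0.23148; |u| = 0.23148c.
At |u| = 0.23148c, γ = (1 − 0.053583)^(−1/2) = 1.0279.
Rocket A's interval is proper; time dilation gives Δt_B = γΔτ = 1.0279 × 18 minutes = 18.5 minutes.

18.5 minutes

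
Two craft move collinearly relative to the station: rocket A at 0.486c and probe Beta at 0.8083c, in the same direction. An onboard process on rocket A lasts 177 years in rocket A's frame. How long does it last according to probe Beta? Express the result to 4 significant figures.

208.9 years

Transform rocket A's velocity into probe Beta's frame: (0.486 − 0.8083)/(1 − 0.486·0.8083) = −0.3223/0.6071662, so the relative speed is 0.53083c.
γ for this relative speed: γ = 1/√(1 − 0.28178) = 1.18.
The clock on rocket A records proper time, so probe Beta measures Δt = γΔτ = 1.18 × 177 = 208.9 years.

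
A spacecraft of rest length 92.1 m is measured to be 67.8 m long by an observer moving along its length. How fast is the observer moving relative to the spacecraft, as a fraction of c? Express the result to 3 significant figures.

0.677c

Length contraction gives γ = L₀/L = 92.1/67.8 = 1.3584.
β = √(1 − 1/γ²) = √0.458068 = 0.677.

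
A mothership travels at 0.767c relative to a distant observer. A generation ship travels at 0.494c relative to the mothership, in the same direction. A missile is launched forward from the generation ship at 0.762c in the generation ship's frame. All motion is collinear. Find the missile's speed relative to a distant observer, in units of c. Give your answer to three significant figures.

0.988c

Apply u = (u'+v)/(1+u'v) twice. Missile in the mothership frame: (0.762+0.494)/(1+0.762·0.494) = 1.256/1.376428 = 0.91251c.
That velocity, transformed to the rest frame of a distant observer: (0.91251+0.767)/(1+0.91251·0.767) = 1.67951/1.69989517 = 0.98801c.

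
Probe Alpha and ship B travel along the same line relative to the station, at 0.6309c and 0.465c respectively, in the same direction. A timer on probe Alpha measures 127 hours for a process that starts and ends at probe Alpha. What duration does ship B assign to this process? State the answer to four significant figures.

Transform probe Alpha's velocity into ship B's frame: (0.6309 − 0.465)/(1 − 0.6309·0.465) = 0.1659/0.7066315, so the relative speed is 0.23478c.
At |u| = 0.23478c, γ = (1 − 0.0551216)^(−1/2) = 1.0288.
The clock on probe Alpha records proper time, so ship B measures Δt = γΔτ = 1.0288 × 127 = 130.7 hours.

130.7 hours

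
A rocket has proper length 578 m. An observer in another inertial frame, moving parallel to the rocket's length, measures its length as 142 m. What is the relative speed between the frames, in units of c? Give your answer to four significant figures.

0.9694c

Length contraction gives γ = L₀/L = 578/142 = 4.0704.
β = √(1 − 1/γ²) = √0.939643 = 0.9694.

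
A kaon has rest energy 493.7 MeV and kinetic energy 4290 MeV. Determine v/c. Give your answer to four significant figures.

0.9947

γ = 1 + K/(mc²) = 1 + 4290/493.7 = 9.6895.
β = √(1 − 1/γ²) = √(1 − 0.0106512) = √0.9893488 = 0.9947.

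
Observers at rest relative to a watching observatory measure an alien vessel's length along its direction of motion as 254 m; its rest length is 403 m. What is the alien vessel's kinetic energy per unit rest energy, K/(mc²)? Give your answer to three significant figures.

0.587

Length contraction gives γ = L₀/L = 403/254 = 1.58661.
Since K = (γ−1)mc², K/(mc²) = 1.58661 − 1 = 0.587.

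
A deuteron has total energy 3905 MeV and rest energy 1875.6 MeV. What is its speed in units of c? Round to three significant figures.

0.877c

γ = E/(mc²) = 3905/1875.6 = 2.082.
β = √(1 − 1/γ²) = √(1 − 0.230695) = √0.769305 = 0.877.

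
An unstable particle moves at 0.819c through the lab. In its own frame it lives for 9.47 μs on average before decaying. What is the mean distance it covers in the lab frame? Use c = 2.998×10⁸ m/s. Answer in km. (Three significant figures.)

4.05 km

With β = 0.819, γ = 1/√(1 − 0.819²) = 1/√0.329239 = 1.7428.
Lab-frame lifetime: Δt = γτ = 1.7428 × 9.47 μs = 16.504 μs.
Distance: d = vΔt = 0.819 × 2.998×10⁸ m/s × 1.6504×10^-5 s = 4050 m = 4.05 km.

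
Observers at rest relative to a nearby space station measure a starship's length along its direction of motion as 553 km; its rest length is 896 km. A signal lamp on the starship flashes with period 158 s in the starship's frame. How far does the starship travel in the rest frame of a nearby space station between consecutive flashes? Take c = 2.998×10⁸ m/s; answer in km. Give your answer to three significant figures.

6.04×10^7 km

From L = L₀/γ: γ = 896/553 = 1.62025.
β = √(1 − 1/γ²) = 0.78682. Lab-frame period = γτ = 1.62025×158 s = 256 s. Distance = βc × γτ = 0.78682 × 2.998×10⁸ m/s × 256 s = 6.0387×10^10 m = 6.04×10^7 km.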